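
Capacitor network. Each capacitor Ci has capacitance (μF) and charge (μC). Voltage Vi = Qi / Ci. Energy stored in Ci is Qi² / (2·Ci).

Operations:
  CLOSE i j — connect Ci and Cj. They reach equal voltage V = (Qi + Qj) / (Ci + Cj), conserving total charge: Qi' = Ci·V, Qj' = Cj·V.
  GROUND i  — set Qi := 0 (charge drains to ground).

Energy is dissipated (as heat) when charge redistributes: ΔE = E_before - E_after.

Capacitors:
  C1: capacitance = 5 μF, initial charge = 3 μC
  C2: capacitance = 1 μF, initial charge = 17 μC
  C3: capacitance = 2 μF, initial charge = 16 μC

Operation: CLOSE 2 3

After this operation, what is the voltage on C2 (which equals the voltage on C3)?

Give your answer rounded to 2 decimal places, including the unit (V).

Initial: C1(5μF, Q=3μC, V=0.60V), C2(1μF, Q=17μC, V=17.00V), C3(2μF, Q=16μC, V=8.00V)
Op 1: CLOSE 2-3: Q_total=33.00, C_total=3.00, V=11.00; Q2=11.00, Q3=22.00; dissipated=27.000

Answer: 11.00 V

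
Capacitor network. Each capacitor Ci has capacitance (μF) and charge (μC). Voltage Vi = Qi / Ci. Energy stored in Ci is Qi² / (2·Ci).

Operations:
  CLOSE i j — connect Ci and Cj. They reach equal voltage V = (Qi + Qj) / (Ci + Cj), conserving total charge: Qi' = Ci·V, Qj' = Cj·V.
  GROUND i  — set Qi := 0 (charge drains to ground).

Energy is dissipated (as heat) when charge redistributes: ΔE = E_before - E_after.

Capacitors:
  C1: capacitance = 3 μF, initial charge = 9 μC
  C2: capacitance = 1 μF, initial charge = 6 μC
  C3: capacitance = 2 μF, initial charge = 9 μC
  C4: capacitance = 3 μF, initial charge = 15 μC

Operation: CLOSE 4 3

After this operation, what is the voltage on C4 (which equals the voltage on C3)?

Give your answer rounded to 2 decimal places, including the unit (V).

Answer: 4.80 V

Derivation:
Initial: C1(3μF, Q=9μC, V=3.00V), C2(1μF, Q=6μC, V=6.00V), C3(2μF, Q=9μC, V=4.50V), C4(3μF, Q=15μC, V=5.00V)
Op 1: CLOSE 4-3: Q_total=24.00, C_total=5.00, V=4.80; Q4=14.40, Q3=9.60; dissipated=0.150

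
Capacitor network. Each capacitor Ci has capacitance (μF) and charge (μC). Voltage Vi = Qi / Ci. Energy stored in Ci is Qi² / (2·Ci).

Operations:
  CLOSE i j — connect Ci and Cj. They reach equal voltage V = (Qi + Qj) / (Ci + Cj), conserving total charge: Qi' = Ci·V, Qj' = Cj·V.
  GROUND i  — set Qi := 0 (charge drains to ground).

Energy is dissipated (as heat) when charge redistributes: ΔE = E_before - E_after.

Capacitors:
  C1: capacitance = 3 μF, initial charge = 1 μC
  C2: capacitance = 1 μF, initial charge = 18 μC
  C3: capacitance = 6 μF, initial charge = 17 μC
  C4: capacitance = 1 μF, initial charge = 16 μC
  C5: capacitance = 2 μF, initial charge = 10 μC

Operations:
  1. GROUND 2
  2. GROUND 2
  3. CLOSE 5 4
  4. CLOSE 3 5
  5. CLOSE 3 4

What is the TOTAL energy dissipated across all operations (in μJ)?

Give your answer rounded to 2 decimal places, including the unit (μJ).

Answer: 236.06 μJ

Derivation:
Initial: C1(3μF, Q=1μC, V=0.33V), C2(1μF, Q=18μC, V=18.00V), C3(6μF, Q=17μC, V=2.83V), C4(1μF, Q=16μC, V=16.00V), C5(2μF, Q=10μC, V=5.00V)
Op 1: GROUND 2: Q2=0; energy lost=162.000
Op 2: GROUND 2: Q2=0; energy lost=0.000
Op 3: CLOSE 5-4: Q_total=26.00, C_total=3.00, V=8.67; Q5=17.33, Q4=8.67; dissipated=40.333
Op 4: CLOSE 3-5: Q_total=34.33, C_total=8.00, V=4.29; Q3=25.75, Q5=8.58; dissipated=25.521
Op 5: CLOSE 3-4: Q_total=34.42, C_total=7.00, V=4.92; Q3=29.50, Q4=4.92; dissipated=8.203
Total dissipated: 236.057 μJ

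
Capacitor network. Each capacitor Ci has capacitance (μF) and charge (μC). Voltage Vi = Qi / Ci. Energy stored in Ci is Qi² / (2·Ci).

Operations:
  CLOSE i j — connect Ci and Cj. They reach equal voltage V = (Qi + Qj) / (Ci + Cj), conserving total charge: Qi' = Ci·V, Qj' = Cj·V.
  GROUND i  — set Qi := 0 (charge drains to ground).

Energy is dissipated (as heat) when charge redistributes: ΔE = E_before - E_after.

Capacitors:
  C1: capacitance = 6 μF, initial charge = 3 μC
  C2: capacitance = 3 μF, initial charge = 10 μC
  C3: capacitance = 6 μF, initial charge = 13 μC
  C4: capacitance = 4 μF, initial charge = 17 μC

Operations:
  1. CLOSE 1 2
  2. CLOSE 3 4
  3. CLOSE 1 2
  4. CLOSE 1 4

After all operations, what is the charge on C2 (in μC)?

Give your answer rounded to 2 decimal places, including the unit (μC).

Answer: 4.33 μC

Derivation:
Initial: C1(6μF, Q=3μC, V=0.50V), C2(3μF, Q=10μC, V=3.33V), C3(6μF, Q=13μC, V=2.17V), C4(4μF, Q=17μC, V=4.25V)
Op 1: CLOSE 1-2: Q_total=13.00, C_total=9.00, V=1.44; Q1=8.67, Q2=4.33; dissipated=8.028
Op 2: CLOSE 3-4: Q_total=30.00, C_total=10.00, V=3.00; Q3=18.00, Q4=12.00; dissipated=5.208
Op 3: CLOSE 1-2: Q_total=13.00, C_total=9.00, V=1.44; Q1=8.67, Q2=4.33; dissipated=0.000
Op 4: CLOSE 1-4: Q_total=20.67, C_total=10.00, V=2.07; Q1=12.40, Q4=8.27; dissipated=2.904
Final charges: Q1=12.40, Q2=4.33, Q3=18.00, Q4=8.27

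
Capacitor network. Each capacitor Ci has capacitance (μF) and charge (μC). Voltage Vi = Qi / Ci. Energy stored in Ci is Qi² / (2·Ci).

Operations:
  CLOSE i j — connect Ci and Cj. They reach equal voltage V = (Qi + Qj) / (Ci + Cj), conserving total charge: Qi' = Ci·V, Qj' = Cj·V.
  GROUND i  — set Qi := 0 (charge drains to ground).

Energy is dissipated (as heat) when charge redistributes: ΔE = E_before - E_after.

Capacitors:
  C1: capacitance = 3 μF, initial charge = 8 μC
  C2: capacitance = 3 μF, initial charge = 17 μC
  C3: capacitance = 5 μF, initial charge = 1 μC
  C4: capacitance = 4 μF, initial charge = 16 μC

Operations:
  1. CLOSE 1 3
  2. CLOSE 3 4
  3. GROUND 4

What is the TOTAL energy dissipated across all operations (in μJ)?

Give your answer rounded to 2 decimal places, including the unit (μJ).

Initial: C1(3μF, Q=8μC, V=2.67V), C2(3μF, Q=17μC, V=5.67V), C3(5μF, Q=1μC, V=0.20V), C4(4μF, Q=16μC, V=4.00V)
Op 1: CLOSE 1-3: Q_total=9.00, C_total=8.00, V=1.12; Q1=3.38, Q3=5.62; dissipated=5.704
Op 2: CLOSE 3-4: Q_total=21.62, C_total=9.00, V=2.40; Q3=12.01, Q4=9.61; dissipated=9.184
Op 3: GROUND 4: Q4=0; energy lost=11.547
Total dissipated: 26.435 μJ

Answer: 26.43 μJ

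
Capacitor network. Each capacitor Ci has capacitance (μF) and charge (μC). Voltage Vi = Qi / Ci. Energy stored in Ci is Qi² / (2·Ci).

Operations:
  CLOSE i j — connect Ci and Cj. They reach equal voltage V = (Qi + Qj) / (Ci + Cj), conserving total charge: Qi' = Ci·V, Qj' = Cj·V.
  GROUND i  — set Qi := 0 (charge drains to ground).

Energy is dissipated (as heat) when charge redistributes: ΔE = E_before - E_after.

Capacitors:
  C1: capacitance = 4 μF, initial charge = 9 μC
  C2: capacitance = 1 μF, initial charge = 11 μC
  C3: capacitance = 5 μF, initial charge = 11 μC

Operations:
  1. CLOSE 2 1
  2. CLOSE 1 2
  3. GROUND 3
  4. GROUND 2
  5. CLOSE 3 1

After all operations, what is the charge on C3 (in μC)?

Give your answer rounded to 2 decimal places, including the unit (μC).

Initial: C1(4μF, Q=9μC, V=2.25V), C2(1μF, Q=11μC, V=11.00V), C3(5μF, Q=11μC, V=2.20V)
Op 1: CLOSE 2-1: Q_total=20.00, C_total=5.00, V=4.00; Q2=4.00, Q1=16.00; dissipated=30.625
Op 2: CLOSE 1-2: Q_total=20.00, C_total=5.00, V=4.00; Q1=16.00, Q2=4.00; dissipated=0.000
Op 3: GROUND 3: Q3=0; energy lost=12.100
Op 4: GROUND 2: Q2=0; energy lost=8.000
Op 5: CLOSE 3-1: Q_total=16.00, C_total=9.00, V=1.78; Q3=8.89, Q1=7.11; dissipated=17.778
Final charges: Q1=7.11, Q2=0.00, Q3=8.89

Answer: 8.89 μC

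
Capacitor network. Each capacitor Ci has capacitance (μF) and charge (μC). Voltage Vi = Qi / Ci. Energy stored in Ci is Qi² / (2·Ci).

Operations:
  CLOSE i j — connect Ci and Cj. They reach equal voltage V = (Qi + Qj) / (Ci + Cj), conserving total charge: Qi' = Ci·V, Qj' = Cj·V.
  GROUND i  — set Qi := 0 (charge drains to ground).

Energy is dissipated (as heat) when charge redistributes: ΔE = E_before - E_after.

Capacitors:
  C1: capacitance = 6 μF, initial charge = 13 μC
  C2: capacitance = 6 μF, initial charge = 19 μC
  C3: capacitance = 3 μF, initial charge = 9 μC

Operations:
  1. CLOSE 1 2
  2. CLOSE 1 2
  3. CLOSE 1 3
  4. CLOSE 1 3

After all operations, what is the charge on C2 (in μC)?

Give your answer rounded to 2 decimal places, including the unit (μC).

Answer: 16.00 μC

Derivation:
Initial: C1(6μF, Q=13μC, V=2.17V), C2(6μF, Q=19μC, V=3.17V), C3(3μF, Q=9μC, V=3.00V)
Op 1: CLOSE 1-2: Q_total=32.00, C_total=12.00, V=2.67; Q1=16.00, Q2=16.00; dissipated=1.500
Op 2: CLOSE 1-2: Q_total=32.00, C_total=12.00, V=2.67; Q1=16.00, Q2=16.00; dissipated=0.000
Op 3: CLOSE 1-3: Q_total=25.00, C_total=9.00, V=2.78; Q1=16.67, Q3=8.33; dissipated=0.111
Op 4: CLOSE 1-3: Q_total=25.00, C_total=9.00, V=2.78; Q1=16.67, Q3=8.33; dissipated=0.000
Final charges: Q1=16.67, Q2=16.00, Q3=8.33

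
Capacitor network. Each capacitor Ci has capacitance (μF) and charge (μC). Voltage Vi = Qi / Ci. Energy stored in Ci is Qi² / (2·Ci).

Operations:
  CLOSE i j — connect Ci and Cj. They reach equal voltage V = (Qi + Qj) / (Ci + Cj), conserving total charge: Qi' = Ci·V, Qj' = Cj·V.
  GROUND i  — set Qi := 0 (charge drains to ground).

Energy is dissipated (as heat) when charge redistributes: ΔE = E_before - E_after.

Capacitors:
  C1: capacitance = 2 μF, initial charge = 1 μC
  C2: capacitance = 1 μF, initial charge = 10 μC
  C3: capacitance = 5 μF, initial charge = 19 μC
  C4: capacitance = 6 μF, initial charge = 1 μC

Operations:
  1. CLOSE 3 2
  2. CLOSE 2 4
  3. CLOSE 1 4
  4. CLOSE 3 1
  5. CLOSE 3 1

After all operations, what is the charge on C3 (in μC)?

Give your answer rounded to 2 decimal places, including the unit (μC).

Initial: C1(2μF, Q=1μC, V=0.50V), C2(1μF, Q=10μC, V=10.00V), C3(5μF, Q=19μC, V=3.80V), C4(6μF, Q=1μC, V=0.17V)
Op 1: CLOSE 3-2: Q_total=29.00, C_total=6.00, V=4.83; Q3=24.17, Q2=4.83; dissipated=16.017
Op 2: CLOSE 2-4: Q_total=5.83, C_total=7.00, V=0.83; Q2=0.83, Q4=5.00; dissipated=9.333
Op 3: CLOSE 1-4: Q_total=6.00, C_total=8.00, V=0.75; Q1=1.50, Q4=4.50; dissipated=0.083
Op 4: CLOSE 3-1: Q_total=25.67, C_total=7.00, V=3.67; Q3=18.33, Q1=7.33; dissipated=11.910
Op 5: CLOSE 3-1: Q_total=25.67, C_total=7.00, V=3.67; Q3=18.33, Q1=7.33; dissipated=0.000
Final charges: Q1=7.33, Q2=0.83, Q3=18.33, Q4=4.50

Answer: 18.33 μC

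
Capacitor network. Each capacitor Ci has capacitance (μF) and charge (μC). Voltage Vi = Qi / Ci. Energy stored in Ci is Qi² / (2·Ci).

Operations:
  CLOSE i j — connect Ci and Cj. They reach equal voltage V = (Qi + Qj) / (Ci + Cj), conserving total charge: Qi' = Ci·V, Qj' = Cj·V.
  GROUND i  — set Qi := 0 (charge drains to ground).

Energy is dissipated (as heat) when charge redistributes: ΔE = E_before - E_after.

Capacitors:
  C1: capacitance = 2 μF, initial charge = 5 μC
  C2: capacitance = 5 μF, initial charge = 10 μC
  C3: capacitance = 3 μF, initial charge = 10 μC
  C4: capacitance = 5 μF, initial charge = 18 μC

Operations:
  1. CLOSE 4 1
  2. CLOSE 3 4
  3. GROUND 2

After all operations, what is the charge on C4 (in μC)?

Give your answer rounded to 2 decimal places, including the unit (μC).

Answer: 16.52 μC

Derivation:
Initial: C1(2μF, Q=5μC, V=2.50V), C2(5μF, Q=10μC, V=2.00V), C3(3μF, Q=10μC, V=3.33V), C4(5μF, Q=18μC, V=3.60V)
Op 1: CLOSE 4-1: Q_total=23.00, C_total=7.00, V=3.29; Q4=16.43, Q1=6.57; dissipated=0.864
Op 2: CLOSE 3-4: Q_total=26.43, C_total=8.00, V=3.30; Q3=9.91, Q4=16.52; dissipated=0.002
Op 3: GROUND 2: Q2=0; energy lost=10.000
Final charges: Q1=6.57, Q2=0.00, Q3=9.91, Q4=16.52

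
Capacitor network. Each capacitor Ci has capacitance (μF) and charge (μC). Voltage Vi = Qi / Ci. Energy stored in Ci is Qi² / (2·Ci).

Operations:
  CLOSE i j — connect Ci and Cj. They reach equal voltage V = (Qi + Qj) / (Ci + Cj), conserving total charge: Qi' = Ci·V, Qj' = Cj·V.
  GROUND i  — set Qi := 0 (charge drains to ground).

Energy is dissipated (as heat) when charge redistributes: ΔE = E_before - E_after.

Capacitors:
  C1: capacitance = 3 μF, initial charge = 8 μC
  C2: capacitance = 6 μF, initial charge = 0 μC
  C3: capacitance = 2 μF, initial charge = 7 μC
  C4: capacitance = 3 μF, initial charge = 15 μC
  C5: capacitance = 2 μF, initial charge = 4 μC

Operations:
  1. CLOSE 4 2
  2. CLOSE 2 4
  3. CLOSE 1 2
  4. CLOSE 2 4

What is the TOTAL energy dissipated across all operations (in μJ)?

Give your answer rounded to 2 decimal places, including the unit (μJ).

Answer: 26.11 μJ

Derivation:
Initial: C1(3μF, Q=8μC, V=2.67V), C2(6μF, Q=0μC, V=0.00V), C3(2μF, Q=7μC, V=3.50V), C4(3μF, Q=15μC, V=5.00V), C5(2μF, Q=4μC, V=2.00V)
Op 1: CLOSE 4-2: Q_total=15.00, C_total=9.00, V=1.67; Q4=5.00, Q2=10.00; dissipated=25.000
Op 2: CLOSE 2-4: Q_total=15.00, C_total=9.00, V=1.67; Q2=10.00, Q4=5.00; dissipated=0.000
Op 3: CLOSE 1-2: Q_total=18.00, C_total=9.00, V=2.00; Q1=6.00, Q2=12.00; dissipated=1.000
Op 4: CLOSE 2-4: Q_total=17.00, C_total=9.00, V=1.89; Q2=11.33, Q4=5.67; dissipated=0.111
Total dissipated: 26.111 μJ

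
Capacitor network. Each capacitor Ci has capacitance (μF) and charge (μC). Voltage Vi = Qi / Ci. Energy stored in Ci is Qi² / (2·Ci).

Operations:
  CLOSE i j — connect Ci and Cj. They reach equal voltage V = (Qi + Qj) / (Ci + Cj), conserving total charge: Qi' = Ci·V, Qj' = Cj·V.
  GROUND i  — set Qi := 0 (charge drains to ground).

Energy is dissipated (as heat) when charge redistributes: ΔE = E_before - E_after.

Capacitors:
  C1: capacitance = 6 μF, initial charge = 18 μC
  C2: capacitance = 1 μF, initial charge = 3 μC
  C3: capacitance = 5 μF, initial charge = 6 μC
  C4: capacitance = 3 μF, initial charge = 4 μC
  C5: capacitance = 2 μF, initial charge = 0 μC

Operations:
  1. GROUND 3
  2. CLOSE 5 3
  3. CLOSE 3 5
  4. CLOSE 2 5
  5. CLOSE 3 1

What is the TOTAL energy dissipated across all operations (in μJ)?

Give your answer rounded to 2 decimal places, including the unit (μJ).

Answer: 18.87 μJ

Derivation:
Initial: C1(6μF, Q=18μC, V=3.00V), C2(1μF, Q=3μC, V=3.00V), C3(5μF, Q=6μC, V=1.20V), C4(3μF, Q=4μC, V=1.33V), C5(2μF, Q=0μC, V=0.00V)
Op 1: GROUND 3: Q3=0; energy lost=3.600
Op 2: CLOSE 5-3: Q_total=0.00, C_total=7.00, V=0.00; Q5=0.00, Q3=0.00; dissipated=0.000
Op 3: CLOSE 3-5: Q_total=0.00, C_total=7.00, V=0.00; Q3=0.00, Q5=0.00; dissipated=0.000
Op 4: CLOSE 2-5: Q_total=3.00, C_total=3.00, V=1.00; Q2=1.00, Q5=2.00; dissipated=3.000
Op 5: CLOSE 3-1: Q_total=18.00, C_total=11.00, V=1.64; Q3=8.18, Q1=9.82; dissipated=12.273
Total dissipated: 18.873 μJ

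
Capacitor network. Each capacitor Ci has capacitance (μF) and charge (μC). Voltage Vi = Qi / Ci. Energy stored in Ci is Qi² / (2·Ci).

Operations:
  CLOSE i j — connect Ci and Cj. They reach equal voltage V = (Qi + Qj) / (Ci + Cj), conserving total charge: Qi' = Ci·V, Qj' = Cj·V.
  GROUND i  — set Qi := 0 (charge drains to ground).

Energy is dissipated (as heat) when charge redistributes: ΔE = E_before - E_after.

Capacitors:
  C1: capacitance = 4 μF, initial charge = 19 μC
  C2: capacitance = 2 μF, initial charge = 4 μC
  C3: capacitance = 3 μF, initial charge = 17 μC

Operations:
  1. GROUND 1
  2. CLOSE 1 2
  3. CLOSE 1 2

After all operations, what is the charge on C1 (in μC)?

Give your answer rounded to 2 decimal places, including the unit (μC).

Answer: 2.67 μC

Derivation:
Initial: C1(4μF, Q=19μC, V=4.75V), C2(2μF, Q=4μC, V=2.00V), C3(3μF, Q=17μC, V=5.67V)
Op 1: GROUND 1: Q1=0; energy lost=45.125
Op 2: CLOSE 1-2: Q_total=4.00, C_total=6.00, V=0.67; Q1=2.67, Q2=1.33; dissipated=2.667
Op 3: CLOSE 1-2: Q_total=4.00, C_total=6.00, V=0.67; Q1=2.67, Q2=1.33; dissipated=0.000
Final charges: Q1=2.67, Q2=1.33, Q3=17.00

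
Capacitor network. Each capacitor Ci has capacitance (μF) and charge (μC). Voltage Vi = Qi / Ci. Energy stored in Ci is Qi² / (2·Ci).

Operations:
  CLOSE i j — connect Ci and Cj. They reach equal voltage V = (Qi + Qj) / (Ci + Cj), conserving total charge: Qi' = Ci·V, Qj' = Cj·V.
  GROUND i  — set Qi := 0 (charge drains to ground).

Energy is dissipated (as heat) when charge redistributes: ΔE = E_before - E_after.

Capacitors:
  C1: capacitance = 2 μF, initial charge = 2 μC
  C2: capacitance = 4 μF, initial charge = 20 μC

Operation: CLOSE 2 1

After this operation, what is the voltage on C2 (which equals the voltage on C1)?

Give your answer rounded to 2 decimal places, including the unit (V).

Answer: 3.67 V

Derivation:
Initial: C1(2μF, Q=2μC, V=1.00V), C2(4μF, Q=20μC, V=5.00V)
Op 1: CLOSE 2-1: Q_total=22.00, C_total=6.00, V=3.67; Q2=14.67, Q1=7.33; dissipated=10.667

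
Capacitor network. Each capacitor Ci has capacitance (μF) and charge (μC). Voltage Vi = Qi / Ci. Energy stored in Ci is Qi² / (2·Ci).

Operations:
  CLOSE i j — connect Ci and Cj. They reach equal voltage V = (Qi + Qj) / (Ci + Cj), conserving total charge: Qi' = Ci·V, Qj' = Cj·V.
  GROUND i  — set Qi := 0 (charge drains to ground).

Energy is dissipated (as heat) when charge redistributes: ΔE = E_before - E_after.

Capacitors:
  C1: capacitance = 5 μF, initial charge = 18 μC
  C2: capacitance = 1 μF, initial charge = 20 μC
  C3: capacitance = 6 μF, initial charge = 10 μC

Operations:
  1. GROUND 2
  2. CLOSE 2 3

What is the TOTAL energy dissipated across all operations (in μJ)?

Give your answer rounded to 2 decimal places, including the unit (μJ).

Answer: 201.19 μJ

Derivation:
Initial: C1(5μF, Q=18μC, V=3.60V), C2(1μF, Q=20μC, V=20.00V), C3(6μF, Q=10μC, V=1.67V)
Op 1: GROUND 2: Q2=0; energy lost=200.000
Op 2: CLOSE 2-3: Q_total=10.00, C_total=7.00, V=1.43; Q2=1.43, Q3=8.57; dissipated=1.190
Total dissipated: 201.190 μJ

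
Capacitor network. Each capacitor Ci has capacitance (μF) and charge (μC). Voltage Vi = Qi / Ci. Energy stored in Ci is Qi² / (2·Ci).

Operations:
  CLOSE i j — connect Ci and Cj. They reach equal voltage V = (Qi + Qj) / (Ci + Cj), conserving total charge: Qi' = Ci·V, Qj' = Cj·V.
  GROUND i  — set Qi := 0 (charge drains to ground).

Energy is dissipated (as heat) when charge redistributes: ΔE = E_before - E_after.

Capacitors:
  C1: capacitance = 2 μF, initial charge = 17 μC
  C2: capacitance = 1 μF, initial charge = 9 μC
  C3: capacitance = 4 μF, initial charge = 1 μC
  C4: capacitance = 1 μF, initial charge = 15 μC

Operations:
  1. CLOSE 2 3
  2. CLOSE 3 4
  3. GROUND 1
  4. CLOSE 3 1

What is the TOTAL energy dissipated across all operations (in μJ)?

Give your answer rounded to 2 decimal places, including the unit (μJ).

Answer: 184.58 μJ

Derivation:
Initial: C1(2μF, Q=17μC, V=8.50V), C2(1μF, Q=9μC, V=9.00V), C3(4μF, Q=1μC, V=0.25V), C4(1μF, Q=15μC, V=15.00V)
Op 1: CLOSE 2-3: Q_total=10.00, C_total=5.00, V=2.00; Q2=2.00, Q3=8.00; dissipated=30.625
Op 2: CLOSE 3-4: Q_total=23.00, C_total=5.00, V=4.60; Q3=18.40, Q4=4.60; dissipated=67.600
Op 3: GROUND 1: Q1=0; energy lost=72.250
Op 4: CLOSE 3-1: Q_total=18.40, C_total=6.00, V=3.07; Q3=12.27, Q1=6.13; dissipated=14.107
Total dissipated: 184.582 μJ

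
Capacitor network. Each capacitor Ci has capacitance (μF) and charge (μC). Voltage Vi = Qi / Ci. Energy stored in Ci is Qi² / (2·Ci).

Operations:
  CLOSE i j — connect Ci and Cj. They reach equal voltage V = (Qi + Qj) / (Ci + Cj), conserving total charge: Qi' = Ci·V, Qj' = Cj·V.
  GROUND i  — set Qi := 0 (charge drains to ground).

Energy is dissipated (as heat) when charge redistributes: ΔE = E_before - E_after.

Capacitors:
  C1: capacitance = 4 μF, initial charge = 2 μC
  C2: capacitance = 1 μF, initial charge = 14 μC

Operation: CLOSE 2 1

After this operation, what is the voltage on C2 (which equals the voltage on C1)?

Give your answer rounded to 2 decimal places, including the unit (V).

Answer: 3.20 V

Derivation:
Initial: C1(4μF, Q=2μC, V=0.50V), C2(1μF, Q=14μC, V=14.00V)
Op 1: CLOSE 2-1: Q_total=16.00, C_total=5.00, V=3.20; Q2=3.20, Q1=12.80; dissipated=72.900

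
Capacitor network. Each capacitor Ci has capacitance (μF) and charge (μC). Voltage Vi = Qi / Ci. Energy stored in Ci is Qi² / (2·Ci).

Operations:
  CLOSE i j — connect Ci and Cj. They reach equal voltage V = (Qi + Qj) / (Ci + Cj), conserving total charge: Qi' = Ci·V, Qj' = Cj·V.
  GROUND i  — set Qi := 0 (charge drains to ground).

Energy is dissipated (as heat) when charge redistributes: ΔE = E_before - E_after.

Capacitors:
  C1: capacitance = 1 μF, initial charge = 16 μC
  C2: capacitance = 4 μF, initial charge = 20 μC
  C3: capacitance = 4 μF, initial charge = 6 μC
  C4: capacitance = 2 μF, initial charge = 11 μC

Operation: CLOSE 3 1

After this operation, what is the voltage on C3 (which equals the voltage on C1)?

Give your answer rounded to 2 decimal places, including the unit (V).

Initial: C1(1μF, Q=16μC, V=16.00V), C2(4μF, Q=20μC, V=5.00V), C3(4μF, Q=6μC, V=1.50V), C4(2μF, Q=11μC, V=5.50V)
Op 1: CLOSE 3-1: Q_total=22.00, C_total=5.00, V=4.40; Q3=17.60, Q1=4.40; dissipated=84.100

Answer: 4.40 V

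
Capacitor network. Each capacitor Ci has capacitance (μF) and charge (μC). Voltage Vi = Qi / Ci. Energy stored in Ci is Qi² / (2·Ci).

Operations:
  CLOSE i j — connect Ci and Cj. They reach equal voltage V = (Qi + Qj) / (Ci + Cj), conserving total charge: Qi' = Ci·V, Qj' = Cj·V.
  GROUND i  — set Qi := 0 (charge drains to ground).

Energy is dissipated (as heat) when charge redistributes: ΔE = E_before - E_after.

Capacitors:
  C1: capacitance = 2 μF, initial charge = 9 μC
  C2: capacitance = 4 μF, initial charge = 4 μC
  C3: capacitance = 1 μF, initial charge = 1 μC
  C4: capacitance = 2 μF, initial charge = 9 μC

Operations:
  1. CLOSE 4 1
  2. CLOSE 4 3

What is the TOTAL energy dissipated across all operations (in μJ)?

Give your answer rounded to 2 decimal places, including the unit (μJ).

Initial: C1(2μF, Q=9μC, V=4.50V), C2(4μF, Q=4μC, V=1.00V), C3(1μF, Q=1μC, V=1.00V), C4(2μF, Q=9μC, V=4.50V)
Op 1: CLOSE 4-1: Q_total=18.00, C_total=4.00, V=4.50; Q4=9.00, Q1=9.00; dissipated=0.000
Op 2: CLOSE 4-3: Q_total=10.00, C_total=3.00, V=3.33; Q4=6.67, Q3=3.33; dissipated=4.083
Total dissipated: 4.083 μJ

Answer: 4.08 μJ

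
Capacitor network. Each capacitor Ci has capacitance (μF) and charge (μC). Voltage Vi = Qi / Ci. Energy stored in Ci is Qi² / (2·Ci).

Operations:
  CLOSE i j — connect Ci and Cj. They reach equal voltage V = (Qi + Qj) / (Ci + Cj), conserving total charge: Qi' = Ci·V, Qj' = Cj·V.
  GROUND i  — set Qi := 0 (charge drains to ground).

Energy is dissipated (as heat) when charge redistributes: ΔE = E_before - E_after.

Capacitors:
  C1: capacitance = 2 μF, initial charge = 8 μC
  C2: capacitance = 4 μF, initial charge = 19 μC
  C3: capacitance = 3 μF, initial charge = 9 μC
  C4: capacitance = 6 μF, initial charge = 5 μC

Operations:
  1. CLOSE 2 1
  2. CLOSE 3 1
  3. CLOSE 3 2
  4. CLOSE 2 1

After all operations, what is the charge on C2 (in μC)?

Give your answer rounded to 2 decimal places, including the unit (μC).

Initial: C1(2μF, Q=8μC, V=4.00V), C2(4μF, Q=19μC, V=4.75V), C3(3μF, Q=9μC, V=3.00V), C4(6μF, Q=5μC, V=0.83V)
Op 1: CLOSE 2-1: Q_total=27.00, C_total=6.00, V=4.50; Q2=18.00, Q1=9.00; dissipated=0.375
Op 2: CLOSE 3-1: Q_total=18.00, C_total=5.00, V=3.60; Q3=10.80, Q1=7.20; dissipated=1.350
Op 3: CLOSE 3-2: Q_total=28.80, C_total=7.00, V=4.11; Q3=12.34, Q2=16.46; dissipated=0.694
Op 4: CLOSE 2-1: Q_total=23.66, C_total=6.00, V=3.94; Q2=15.77, Q1=7.89; dissipated=0.176
Final charges: Q1=7.89, Q2=15.77, Q3=12.34, Q4=5.00

Answer: 15.77 μC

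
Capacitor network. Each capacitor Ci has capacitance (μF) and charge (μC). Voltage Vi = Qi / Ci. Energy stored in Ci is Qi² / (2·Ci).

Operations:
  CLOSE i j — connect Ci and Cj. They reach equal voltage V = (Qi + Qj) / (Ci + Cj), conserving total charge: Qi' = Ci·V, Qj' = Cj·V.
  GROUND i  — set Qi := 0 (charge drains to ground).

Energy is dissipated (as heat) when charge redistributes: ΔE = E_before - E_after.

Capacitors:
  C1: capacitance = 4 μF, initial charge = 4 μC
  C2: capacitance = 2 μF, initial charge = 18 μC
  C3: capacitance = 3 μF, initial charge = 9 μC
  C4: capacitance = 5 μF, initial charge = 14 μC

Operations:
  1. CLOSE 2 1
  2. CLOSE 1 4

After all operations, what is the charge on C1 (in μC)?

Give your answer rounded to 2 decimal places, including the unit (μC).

Initial: C1(4μF, Q=4μC, V=1.00V), C2(2μF, Q=18μC, V=9.00V), C3(3μF, Q=9μC, V=3.00V), C4(5μF, Q=14μC, V=2.80V)
Op 1: CLOSE 2-1: Q_total=22.00, C_total=6.00, V=3.67; Q2=7.33, Q1=14.67; dissipated=42.667
Op 2: CLOSE 1-4: Q_total=28.67, C_total=9.00, V=3.19; Q1=12.74, Q4=15.93; dissipated=0.835
Final charges: Q1=12.74, Q2=7.33, Q3=9.00, Q4=15.93

Answer: 12.74 μC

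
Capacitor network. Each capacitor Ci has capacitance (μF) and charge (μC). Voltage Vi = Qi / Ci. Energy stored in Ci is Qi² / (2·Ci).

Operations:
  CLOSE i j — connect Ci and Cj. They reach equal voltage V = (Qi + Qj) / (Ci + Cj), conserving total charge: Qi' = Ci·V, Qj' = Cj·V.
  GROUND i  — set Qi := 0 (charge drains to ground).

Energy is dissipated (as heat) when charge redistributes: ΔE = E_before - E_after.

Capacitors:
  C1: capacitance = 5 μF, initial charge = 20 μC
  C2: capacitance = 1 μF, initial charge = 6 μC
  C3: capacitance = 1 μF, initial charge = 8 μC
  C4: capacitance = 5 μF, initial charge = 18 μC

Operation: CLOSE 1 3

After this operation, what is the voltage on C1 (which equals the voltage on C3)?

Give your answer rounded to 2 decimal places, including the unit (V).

Initial: C1(5μF, Q=20μC, V=4.00V), C2(1μF, Q=6μC, V=6.00V), C3(1μF, Q=8μC, V=8.00V), C4(5μF, Q=18μC, V=3.60V)
Op 1: CLOSE 1-3: Q_total=28.00, C_total=6.00, V=4.67; Q1=23.33, Q3=4.67; dissipated=6.667

Answer: 4.67 V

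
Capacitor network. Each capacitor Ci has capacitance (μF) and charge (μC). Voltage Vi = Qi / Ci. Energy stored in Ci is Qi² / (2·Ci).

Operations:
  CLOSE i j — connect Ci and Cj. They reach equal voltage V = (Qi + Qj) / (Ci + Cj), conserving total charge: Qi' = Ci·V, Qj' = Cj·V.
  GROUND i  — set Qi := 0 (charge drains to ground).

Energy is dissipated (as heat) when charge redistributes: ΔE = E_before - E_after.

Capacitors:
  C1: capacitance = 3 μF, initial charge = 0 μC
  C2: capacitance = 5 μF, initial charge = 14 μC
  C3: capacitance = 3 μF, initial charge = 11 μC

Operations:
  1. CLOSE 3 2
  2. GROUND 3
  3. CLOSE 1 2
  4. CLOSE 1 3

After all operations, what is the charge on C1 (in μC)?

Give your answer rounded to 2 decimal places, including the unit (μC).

Answer: 2.93 μC

Derivation:
Initial: C1(3μF, Q=0μC, V=0.00V), C2(5μF, Q=14μC, V=2.80V), C3(3μF, Q=11μC, V=3.67V)
Op 1: CLOSE 3-2: Q_total=25.00, C_total=8.00, V=3.12; Q3=9.38, Q2=15.62; dissipated=0.704
Op 2: GROUND 3: Q3=0; energy lost=14.648
Op 3: CLOSE 1-2: Q_total=15.62, C_total=8.00, V=1.95; Q1=5.86, Q2=9.77; dissipated=9.155
Op 4: CLOSE 1-3: Q_total=5.86, C_total=6.00, V=0.98; Q1=2.93, Q3=2.93; dissipated=2.861
Final charges: Q1=2.93, Q2=9.77, Q3=2.93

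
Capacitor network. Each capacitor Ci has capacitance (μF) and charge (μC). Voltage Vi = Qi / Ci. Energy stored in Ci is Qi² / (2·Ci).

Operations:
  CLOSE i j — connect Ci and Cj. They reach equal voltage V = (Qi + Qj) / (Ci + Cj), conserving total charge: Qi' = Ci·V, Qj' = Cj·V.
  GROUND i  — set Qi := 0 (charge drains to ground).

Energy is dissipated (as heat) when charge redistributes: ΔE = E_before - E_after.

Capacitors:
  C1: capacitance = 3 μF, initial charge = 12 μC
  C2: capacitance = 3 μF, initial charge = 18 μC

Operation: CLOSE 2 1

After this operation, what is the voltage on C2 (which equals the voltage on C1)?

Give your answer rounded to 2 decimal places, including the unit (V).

Answer: 5.00 V

Derivation:
Initial: C1(3μF, Q=12μC, V=4.00V), C2(3μF, Q=18μC, V=6.00V)
Op 1: CLOSE 2-1: Q_total=30.00, C_total=6.00, V=5.00; Q2=15.00, Q1=15.00; dissipated=3.000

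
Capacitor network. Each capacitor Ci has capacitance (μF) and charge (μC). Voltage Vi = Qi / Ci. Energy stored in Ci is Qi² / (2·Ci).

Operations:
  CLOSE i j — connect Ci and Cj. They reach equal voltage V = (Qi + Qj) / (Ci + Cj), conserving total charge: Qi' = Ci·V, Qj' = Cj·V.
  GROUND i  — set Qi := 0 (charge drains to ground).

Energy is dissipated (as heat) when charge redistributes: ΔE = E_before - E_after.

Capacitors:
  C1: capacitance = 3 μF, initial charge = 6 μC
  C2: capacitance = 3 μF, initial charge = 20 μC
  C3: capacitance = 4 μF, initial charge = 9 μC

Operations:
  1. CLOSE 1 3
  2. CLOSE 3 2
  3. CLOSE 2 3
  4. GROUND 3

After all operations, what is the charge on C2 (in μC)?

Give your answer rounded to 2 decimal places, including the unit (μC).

Initial: C1(3μF, Q=6μC, V=2.00V), C2(3μF, Q=20μC, V=6.67V), C3(4μF, Q=9μC, V=2.25V)
Op 1: CLOSE 1-3: Q_total=15.00, C_total=7.00, V=2.14; Q1=6.43, Q3=8.57; dissipated=0.054
Op 2: CLOSE 3-2: Q_total=28.57, C_total=7.00, V=4.08; Q3=16.33, Q2=12.24; dissipated=17.541
Op 3: CLOSE 2-3: Q_total=28.57, C_total=7.00, V=4.08; Q2=12.24, Q3=16.33; dissipated=0.000
Op 4: GROUND 3: Q3=0; energy lost=33.319
Final charges: Q1=6.43, Q2=12.24, Q3=0.00

Answer: 12.24 μC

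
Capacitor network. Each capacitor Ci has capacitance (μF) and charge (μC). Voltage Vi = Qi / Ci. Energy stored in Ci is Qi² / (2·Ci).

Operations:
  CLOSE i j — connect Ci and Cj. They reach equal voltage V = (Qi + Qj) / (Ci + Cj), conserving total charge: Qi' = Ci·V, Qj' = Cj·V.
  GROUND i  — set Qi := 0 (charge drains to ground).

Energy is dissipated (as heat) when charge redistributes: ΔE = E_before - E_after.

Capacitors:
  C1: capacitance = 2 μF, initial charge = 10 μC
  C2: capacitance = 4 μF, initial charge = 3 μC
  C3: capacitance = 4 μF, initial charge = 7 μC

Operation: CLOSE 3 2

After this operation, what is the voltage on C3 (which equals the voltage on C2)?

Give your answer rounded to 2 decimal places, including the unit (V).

Answer: 1.25 V

Derivation:
Initial: C1(2μF, Q=10μC, V=5.00V), C2(4μF, Q=3μC, V=0.75V), C3(4μF, Q=7μC, V=1.75V)
Op 1: CLOSE 3-2: Q_total=10.00, C_total=8.00, V=1.25; Q3=5.00, Q2=5.00; dissipated=1.000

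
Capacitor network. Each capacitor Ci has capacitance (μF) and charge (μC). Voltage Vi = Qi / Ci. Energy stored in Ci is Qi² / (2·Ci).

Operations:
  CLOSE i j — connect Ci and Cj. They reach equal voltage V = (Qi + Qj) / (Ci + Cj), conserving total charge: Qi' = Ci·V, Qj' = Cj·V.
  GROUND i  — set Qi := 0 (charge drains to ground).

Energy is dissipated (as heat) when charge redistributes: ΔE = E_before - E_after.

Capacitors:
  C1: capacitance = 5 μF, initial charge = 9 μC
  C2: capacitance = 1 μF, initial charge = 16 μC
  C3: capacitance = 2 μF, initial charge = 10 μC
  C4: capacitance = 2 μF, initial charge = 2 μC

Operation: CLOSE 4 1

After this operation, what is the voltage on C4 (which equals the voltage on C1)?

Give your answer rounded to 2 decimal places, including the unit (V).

Answer: 1.57 V

Derivation:
Initial: C1(5μF, Q=9μC, V=1.80V), C2(1μF, Q=16μC, V=16.00V), C3(2μF, Q=10μC, V=5.00V), C4(2μF, Q=2μC, V=1.00V)
Op 1: CLOSE 4-1: Q_total=11.00, C_total=7.00, V=1.57; Q4=3.14, Q1=7.86; dissipated=0.457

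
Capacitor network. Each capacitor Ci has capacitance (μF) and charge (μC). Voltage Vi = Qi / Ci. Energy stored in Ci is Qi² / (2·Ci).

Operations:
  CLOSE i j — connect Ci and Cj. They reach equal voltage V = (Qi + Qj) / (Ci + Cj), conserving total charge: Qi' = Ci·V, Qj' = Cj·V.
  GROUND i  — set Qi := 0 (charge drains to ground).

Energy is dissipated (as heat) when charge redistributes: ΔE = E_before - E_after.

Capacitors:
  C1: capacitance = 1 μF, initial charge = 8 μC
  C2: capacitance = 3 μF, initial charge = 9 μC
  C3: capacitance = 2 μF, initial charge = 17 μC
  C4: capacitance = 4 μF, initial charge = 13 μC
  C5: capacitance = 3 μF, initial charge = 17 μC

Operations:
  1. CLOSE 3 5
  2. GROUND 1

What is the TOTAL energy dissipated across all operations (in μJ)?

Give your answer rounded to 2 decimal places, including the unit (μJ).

Answer: 36.82 μJ

Derivation:
Initial: C1(1μF, Q=8μC, V=8.00V), C2(3μF, Q=9μC, V=3.00V), C3(2μF, Q=17μC, V=8.50V), C4(4μF, Q=13μC, V=3.25V), C5(3μF, Q=17μC, V=5.67V)
Op 1: CLOSE 3-5: Q_total=34.00, C_total=5.00, V=6.80; Q3=13.60, Q5=20.40; dissipated=4.817
Op 2: GROUND 1: Q1=0; energy lost=32.000
Total dissipated: 36.817 μJ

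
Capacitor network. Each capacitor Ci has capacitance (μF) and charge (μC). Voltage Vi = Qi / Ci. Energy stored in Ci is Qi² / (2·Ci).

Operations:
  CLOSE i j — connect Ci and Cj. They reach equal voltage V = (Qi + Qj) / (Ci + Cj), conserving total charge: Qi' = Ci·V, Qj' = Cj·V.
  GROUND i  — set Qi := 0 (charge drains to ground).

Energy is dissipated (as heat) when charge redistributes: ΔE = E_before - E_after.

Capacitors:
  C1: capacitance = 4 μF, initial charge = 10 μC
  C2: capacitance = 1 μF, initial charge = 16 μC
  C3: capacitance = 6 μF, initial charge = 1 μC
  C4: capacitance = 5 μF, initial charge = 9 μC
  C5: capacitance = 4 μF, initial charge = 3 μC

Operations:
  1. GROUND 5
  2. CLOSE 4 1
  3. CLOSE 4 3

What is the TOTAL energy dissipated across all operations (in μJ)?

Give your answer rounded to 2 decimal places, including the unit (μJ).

Initial: C1(4μF, Q=10μC, V=2.50V), C2(1μF, Q=16μC, V=16.00V), C3(6μF, Q=1μC, V=0.17V), C4(5μF, Q=9μC, V=1.80V), C5(4μF, Q=3μC, V=0.75V)
Op 1: GROUND 5: Q5=0; energy lost=1.125
Op 2: CLOSE 4-1: Q_total=19.00, C_total=9.00, V=2.11; Q4=10.56, Q1=8.44; dissipated=0.544
Op 3: CLOSE 4-3: Q_total=11.56, C_total=11.00, V=1.05; Q4=5.25, Q3=6.30; dissipated=5.156
Total dissipated: 6.825 μJ

Answer: 6.83 μJ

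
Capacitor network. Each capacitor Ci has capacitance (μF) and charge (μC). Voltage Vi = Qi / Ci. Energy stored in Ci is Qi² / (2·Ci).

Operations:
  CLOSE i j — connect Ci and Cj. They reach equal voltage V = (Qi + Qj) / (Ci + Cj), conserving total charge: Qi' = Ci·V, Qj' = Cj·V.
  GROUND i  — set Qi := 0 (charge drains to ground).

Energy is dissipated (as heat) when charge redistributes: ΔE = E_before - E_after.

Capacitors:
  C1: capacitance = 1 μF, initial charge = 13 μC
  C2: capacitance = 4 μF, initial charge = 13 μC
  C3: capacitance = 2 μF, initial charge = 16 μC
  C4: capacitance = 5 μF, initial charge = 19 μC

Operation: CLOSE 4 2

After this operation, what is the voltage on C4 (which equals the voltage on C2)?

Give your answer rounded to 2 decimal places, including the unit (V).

Initial: C1(1μF, Q=13μC, V=13.00V), C2(4μF, Q=13μC, V=3.25V), C3(2μF, Q=16μC, V=8.00V), C4(5μF, Q=19μC, V=3.80V)
Op 1: CLOSE 4-2: Q_total=32.00, C_total=9.00, V=3.56; Q4=17.78, Q2=14.22; dissipated=0.336

Answer: 3.56 V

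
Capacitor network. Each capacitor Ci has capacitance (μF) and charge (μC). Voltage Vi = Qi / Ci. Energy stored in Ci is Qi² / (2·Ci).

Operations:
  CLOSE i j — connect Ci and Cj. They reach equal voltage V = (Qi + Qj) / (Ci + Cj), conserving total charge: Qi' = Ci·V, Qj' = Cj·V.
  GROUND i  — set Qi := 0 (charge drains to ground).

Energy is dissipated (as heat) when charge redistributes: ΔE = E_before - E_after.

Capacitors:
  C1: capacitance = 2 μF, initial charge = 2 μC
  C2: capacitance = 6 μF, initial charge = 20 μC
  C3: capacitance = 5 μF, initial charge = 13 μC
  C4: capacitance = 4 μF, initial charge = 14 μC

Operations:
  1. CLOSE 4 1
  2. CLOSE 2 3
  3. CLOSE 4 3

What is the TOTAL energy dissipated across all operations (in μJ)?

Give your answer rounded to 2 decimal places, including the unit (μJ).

Initial: C1(2μF, Q=2μC, V=1.00V), C2(6μF, Q=20μC, V=3.33V), C3(5μF, Q=13μC, V=2.60V), C4(4μF, Q=14μC, V=3.50V)
Op 1: CLOSE 4-1: Q_total=16.00, C_total=6.00, V=2.67; Q4=10.67, Q1=5.33; dissipated=4.167
Op 2: CLOSE 2-3: Q_total=33.00, C_total=11.00, V=3.00; Q2=18.00, Q3=15.00; dissipated=0.733
Op 3: CLOSE 4-3: Q_total=25.67, C_total=9.00, V=2.85; Q4=11.41, Q3=14.26; dissipated=0.123
Total dissipated: 5.023 μJ

Answer: 5.02 μJ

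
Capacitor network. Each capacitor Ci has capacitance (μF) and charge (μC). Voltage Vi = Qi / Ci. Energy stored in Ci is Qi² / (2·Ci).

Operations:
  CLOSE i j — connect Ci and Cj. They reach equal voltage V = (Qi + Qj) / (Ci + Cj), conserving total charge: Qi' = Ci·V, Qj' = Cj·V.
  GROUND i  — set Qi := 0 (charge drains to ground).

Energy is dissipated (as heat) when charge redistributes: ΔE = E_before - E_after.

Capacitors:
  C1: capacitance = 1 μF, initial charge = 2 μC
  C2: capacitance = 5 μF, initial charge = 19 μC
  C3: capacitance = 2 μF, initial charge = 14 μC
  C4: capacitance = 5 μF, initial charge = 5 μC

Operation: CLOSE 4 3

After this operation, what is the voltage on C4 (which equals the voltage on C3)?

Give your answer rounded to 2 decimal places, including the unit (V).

Answer: 2.71 V

Derivation:
Initial: C1(1μF, Q=2μC, V=2.00V), C2(5μF, Q=19μC, V=3.80V), C3(2μF, Q=14μC, V=7.00V), C4(5μF, Q=5μC, V=1.00V)
Op 1: CLOSE 4-3: Q_total=19.00, C_total=7.00, V=2.71; Q4=13.57, Q3=5.43; dissipated=25.714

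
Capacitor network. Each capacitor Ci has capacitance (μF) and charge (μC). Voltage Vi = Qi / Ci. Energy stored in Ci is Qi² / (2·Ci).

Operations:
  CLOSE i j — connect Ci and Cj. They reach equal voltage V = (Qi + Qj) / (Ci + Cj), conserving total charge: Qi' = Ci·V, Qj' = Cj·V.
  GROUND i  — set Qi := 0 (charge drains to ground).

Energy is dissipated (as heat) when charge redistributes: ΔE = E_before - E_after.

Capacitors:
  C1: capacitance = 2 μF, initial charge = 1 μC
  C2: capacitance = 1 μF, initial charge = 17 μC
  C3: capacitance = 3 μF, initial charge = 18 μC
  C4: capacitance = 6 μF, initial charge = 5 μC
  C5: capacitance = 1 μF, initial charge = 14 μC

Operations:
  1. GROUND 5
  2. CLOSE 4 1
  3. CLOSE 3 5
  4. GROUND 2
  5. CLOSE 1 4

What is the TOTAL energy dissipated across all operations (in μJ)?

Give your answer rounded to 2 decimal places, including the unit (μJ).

Answer: 256.08 μJ

Derivation:
Initial: C1(2μF, Q=1μC, V=0.50V), C2(1μF, Q=17μC, V=17.00V), C3(3μF, Q=18μC, V=6.00V), C4(6μF, Q=5μC, V=0.83V), C5(1μF, Q=14μC, V=14.00V)
Op 1: GROUND 5: Q5=0; energy lost=98.000
Op 2: CLOSE 4-1: Q_total=6.00, C_total=8.00, V=0.75; Q4=4.50, Q1=1.50; dissipated=0.083
Op 3: CLOSE 3-5: Q_total=18.00, C_total=4.00, V=4.50; Q3=13.50, Q5=4.50; dissipated=13.500
Op 4: GROUND 2: Q2=0; energy lost=144.500
Op 5: CLOSE 1-4: Q_total=6.00, C_total=8.00, V=0.75; Q1=1.50, Q4=4.50; dissipated=0.000
Total dissipated: 256.083 μJ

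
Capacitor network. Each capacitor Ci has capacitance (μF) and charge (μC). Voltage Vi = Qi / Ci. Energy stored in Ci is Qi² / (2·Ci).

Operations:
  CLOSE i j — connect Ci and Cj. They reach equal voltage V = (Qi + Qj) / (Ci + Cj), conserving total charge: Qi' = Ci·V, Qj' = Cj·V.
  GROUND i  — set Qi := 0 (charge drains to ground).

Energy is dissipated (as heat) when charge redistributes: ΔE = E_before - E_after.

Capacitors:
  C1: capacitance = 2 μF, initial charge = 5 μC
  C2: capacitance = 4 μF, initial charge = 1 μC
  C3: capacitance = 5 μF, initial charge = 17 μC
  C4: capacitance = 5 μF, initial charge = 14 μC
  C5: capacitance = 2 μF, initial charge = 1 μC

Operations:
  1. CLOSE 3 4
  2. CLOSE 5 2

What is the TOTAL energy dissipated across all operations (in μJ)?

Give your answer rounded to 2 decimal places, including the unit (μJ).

Answer: 0.49 μJ

Derivation:
Initial: C1(2μF, Q=5μC, V=2.50V), C2(4μF, Q=1μC, V=0.25V), C3(5μF, Q=17μC, V=3.40V), C4(5μF, Q=14μC, V=2.80V), C5(2μF, Q=1μC, V=0.50V)
Op 1: CLOSE 3-4: Q_total=31.00, C_total=10.00, V=3.10; Q3=15.50, Q4=15.50; dissipated=0.450
Op 2: CLOSE 5-2: Q_total=2.00, C_total=6.00, V=0.33; Q5=0.67, Q2=1.33; dissipated=0.042
Total dissipated: 0.492 μJ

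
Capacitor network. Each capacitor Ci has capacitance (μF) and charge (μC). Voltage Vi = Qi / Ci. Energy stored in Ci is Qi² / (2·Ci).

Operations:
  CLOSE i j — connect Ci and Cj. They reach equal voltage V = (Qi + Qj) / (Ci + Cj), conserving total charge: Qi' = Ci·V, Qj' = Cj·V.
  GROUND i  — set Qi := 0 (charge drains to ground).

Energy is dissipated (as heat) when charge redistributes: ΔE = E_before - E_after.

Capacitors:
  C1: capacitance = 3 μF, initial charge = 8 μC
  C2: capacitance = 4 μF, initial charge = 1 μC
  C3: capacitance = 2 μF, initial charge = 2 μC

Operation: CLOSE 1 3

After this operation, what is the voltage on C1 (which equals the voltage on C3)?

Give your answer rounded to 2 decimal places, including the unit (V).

Initial: C1(3μF, Q=8μC, V=2.67V), C2(4μF, Q=1μC, V=0.25V), C3(2μF, Q=2μC, V=1.00V)
Op 1: CLOSE 1-3: Q_total=10.00, C_total=5.00, V=2.00; Q1=6.00, Q3=4.00; dissipated=1.667

Answer: 2.00 V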